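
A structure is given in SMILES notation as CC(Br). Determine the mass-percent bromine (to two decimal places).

Atom tally by fragment:
  CH3 → C:1 H:3
  CH2Br → C:1 H:2 Br:1
Element totals:
  C: 2
  H: 5
  Br: 1
Molecular formula: C2H5Br.
Molar mass = 108.966 g/mol.
Mass from Br: 1 × 79.904 = 79.904 g/mol.
%Br = 79.904 / 108.966 × 100 = 73.33%.

73.33%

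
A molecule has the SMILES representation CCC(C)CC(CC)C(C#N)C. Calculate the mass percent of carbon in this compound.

78.97%

Atom tally by fragment:
  CH3 → C:1 H:3
  CH2 → C:1 H:2
  CH(CH3) → C:2 H:4
  CH2 → C:1 H:2
  CH(C2H5) → C:3 H:6
  CH(CN) → C:2 H:1 N:1
  CH3 → C:1 H:3
Element totals:
  C: 11
  H: 21
  N: 1
Molecular formula: C11H21N.
Molar mass = 167.296 g/mol.
Mass from C: 11 × 12.011 = 132.121 g/mol.
%C = 132.121 / 167.296 × 100 = 78.97%.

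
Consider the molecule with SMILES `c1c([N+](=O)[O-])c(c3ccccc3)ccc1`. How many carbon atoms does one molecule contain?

12

Atom tally by fragment:
  benzene ring core → C:6 H:6
  (− 2 ring H displaced by substituents)
  + NO2 → N:1 O:2
  + C6H5 → C:6 H:5
Element totals:
  C: 12
  H: 9
  N: 1
  O: 2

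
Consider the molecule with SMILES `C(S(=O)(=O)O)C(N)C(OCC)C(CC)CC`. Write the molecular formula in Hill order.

Atom tally by fragment:
  HO3SCH2 → C:1 H:3 S:1 O:3
  CH(NH2) → C:1 H:3 N:1
  CH(OC2H5) → C:3 H:6 O:1
  CH(C2H5) → C:3 H:6
  CH2 → C:1 H:2
  CH3 → C:1 H:3
Element totals:
  C: 10
  H: 23
  N: 1
  O: 4
  S: 1

C10H23NO4S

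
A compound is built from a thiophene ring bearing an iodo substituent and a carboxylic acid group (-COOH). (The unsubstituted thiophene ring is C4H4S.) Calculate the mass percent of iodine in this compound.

Atom tally by fragment:
  thiophene ring core → C:4 H:4 S:1
  (− 2 ring H displaced by substituents)
  + I → I:1
  + COOH → C:1 H:1 O:2
Element totals:
  C: 5
  H: 3
  I: 1
  O: 2
  S: 1
Molecular formula: C5H3IO2S.
Molar mass = 254.041 g/mol.
Mass from I: 1 × 126.904 = 126.904 g/mol.
%I = 126.904 / 254.041 × 100 = 49.95%.

49.95%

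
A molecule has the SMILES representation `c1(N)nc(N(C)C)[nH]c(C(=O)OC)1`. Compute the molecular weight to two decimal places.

Atom tally by fragment:
  imidazole ring core → C:3 H:4 N:2
  (− 3 ring H displaced by substituents)
  + NH2 → N:1 H:2
  + N(CH3)2 → N:1 C:2 H:6
  + COOCH3 → C:2 H:3 O:2
Element totals:
  C: 7
  H: 12
  N: 4
  O: 2
Molecular formula: C7H12N4O2.
  M = 7(12.011) + 12(1.008) + 4(14.007) + 2(15.999)
    = 84.077 + 12.096 + 56.028 + 31.998 = 184.199

184.20 g/mol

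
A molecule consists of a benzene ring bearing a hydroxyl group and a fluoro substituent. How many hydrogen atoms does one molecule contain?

Atom tally by fragment:
  benzene ring core → C:6 H:6
  (− 2 ring H displaced by substituents)
  + OH → O:1 H:1
  + F → F:1
Element totals:
  C: 6
  H: 5
  F: 1
  O: 1

5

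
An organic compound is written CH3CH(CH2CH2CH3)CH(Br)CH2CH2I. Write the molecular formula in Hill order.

Atom tally by fragment:
  CH3 → C:1 H:3
  CH(CH2CH2CH3) → C:4 H:8
  CH(Br) → C:1 H:1 Br:1
  CH2 → C:1 H:2
  CH2I → C:1 H:2 I:1
Element totals:
  C: 8
  H: 16
  Br: 1
  I: 1

C8H16BrI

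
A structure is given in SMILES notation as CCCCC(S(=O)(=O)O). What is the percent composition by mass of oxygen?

31.53%

Atom tally by fragment:
  CH3 → C:1 H:3
  CH2 → C:1 H:2
  CH2 → C:1 H:2
  CH2 → C:1 H:2
  CH2SO3H → C:1 H:3 S:1 O:3
Element totals:
  C: 5
  H: 12
  O: 3
  S: 1
Molecular formula: C5H12O3S.
Molar mass = 152.208 g/mol.
Mass from O: 3 × 15.999 = 47.997 g/mol.
%O = 47.997 / 152.208 × 100 = 31.53%.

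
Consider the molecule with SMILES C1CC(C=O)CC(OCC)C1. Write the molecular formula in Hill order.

C9H16O2

Atom tally by fragment:
  cyclohexane ring core → C:6 H:12
  (− 2 ring H displaced by substituents)
  + CHO → C:1 H:1 O:1
  + OC2H5 → C:2 H:5 O:1
Element totals:
  C: 9
  H: 16
  O: 2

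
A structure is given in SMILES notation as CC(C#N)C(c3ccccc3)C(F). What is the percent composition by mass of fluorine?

10.72%

Atom tally by fragment:
  CH3 → C:1 H:3
  CH(CN) → C:2 H:1 N:1
  CH(C6H5) → C:7 H:6
  CH2F → C:1 H:2 F:1
Element totals:
  C: 11
  H: 12
  F: 1
  N: 1
Molecular formula: C11H12FN.
Molar mass = 177.222 g/mol.
Mass from F: 1 × 18.998 = 18.998 g/mol.
%F = 18.998 / 177.222 × 100 = 10.72%.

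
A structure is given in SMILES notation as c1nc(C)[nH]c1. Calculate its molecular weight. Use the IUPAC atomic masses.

Atom tally by fragment:
  imidazole ring core → C:3 H:4 N:2
  (− 1 ring H displaced by substituents)
  + CH3 → C:1 H:3
Element totals:
  C: 4
  H: 6
  N: 2
Molecular formula: C4H6N2.
  M = 4(12.011) + 6(1.008) + 2(14.007)
    = 48.044 + 6.048 + 28.014 = 82.106

82.11 g/mol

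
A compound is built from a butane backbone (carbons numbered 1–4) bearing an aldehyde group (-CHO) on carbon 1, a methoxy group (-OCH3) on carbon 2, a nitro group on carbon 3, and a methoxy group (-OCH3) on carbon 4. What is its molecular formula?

C7H13NO5

Atom tally by fragment:
  OHCCH2 → C:2 H:3 O:1
  CH(OCH3) → C:2 H:4 O:1
  CH(NO2) → C:1 H:1 N:1 O:2
  CH2OCH3 → C:2 H:5 O:1
Element totals:
  C: 7
  H: 13
  N: 1
  O: 5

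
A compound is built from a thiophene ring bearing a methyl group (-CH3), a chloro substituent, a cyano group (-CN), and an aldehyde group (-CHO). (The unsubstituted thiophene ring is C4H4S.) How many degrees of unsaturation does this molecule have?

Atom tally by fragment:
  thiophene ring core → C:4 H:4 S:1
  (− 4 ring H displaced by substituents)
  + CH3 → C:1 H:3
  + Cl → Cl:1
  + CN → C:1 N:1
  + CHO → C:1 H:1 O:1
Element totals:
  C: 7
  H: 4
  Cl: 1
  N: 1
  O: 1
  S: 1
Molecular formula: C7H4ClNOS.
DoU = (2C + 2 + N − H − X) / 2 = (2·7 + 2 + 1 − 4 − 1) / 2 = 6.

6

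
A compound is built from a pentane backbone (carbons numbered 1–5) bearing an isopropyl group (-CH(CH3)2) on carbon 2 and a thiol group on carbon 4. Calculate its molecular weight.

Atom tally by fragment:
  CH3 → C:1 H:3
  CH(CH(CH3)2) → C:4 H:8
  CH2 → C:1 H:2
  CH(SH) → C:1 H:2 S:1
  CH3 → C:1 H:3
Element totals:
  C: 8
  H: 18
  S: 1
Molecular formula: C8H18S.
  M = 8(12.011) + 18(1.008) + 32.06
    = 96.088 + 18.144 + 32.060 = 146.292

146.29 g/mol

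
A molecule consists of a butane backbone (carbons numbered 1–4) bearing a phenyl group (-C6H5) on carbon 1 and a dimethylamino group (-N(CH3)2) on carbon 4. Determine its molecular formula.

Atom tally by fragment:
  C6H5CH2 → C:7 H:7
  CH2 → C:1 H:2
  CH2 → C:1 H:2
  CH2N(CH3)2 → C:3 H:8 N:1
Element totals:
  C: 12
  H: 19
  N: 1

C12H19N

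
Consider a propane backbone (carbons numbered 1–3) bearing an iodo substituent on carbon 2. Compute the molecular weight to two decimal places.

Atom tally by fragment:
  CH3 → C:1 H:3
  CH(I) → C:1 H:1 I:1
  CH3 → C:1 H:3
Element totals:
  C: 3
  H: 7
  I: 1
Molecular formula: C3H7I.
  M = 3(12.011) + 7(1.008) + 126.904
    = 36.033 + 7.056 + 126.904 = 169.993

169.99 g/mol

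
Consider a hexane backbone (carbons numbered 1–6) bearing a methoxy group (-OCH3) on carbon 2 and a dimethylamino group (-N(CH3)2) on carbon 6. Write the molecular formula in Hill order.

C9H21NO

Atom tally by fragment:
  CH3 → C:1 H:3
  CH(OCH3) → C:2 H:4 O:1
  CH2 → C:1 H:2
  CH2 → C:1 H:2
  CH2 → C:1 H:2
  CH2N(CH3)2 → C:3 H:8 N:1
Element totals:
  C: 9
  H: 21
  N: 1
  O: 1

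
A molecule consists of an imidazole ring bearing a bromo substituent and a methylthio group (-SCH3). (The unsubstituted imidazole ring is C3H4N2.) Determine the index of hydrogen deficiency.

Atom tally by fragment:
  imidazole ring core → C:3 H:4 N:2
  (− 2 ring H displaced by substituents)
  + Br → Br:1
  + SCH3 → C:1 H:3 S:1
Element totals:
  C: 4
  H: 5
  Br: 1
  N: 2
  S: 1
Molecular formula: C4H5BrN2S.
DoU = (2C + 2 + N − H − X) / 2 = (2·4 + 2 + 2 − 5 − 1) / 2 = 3.

3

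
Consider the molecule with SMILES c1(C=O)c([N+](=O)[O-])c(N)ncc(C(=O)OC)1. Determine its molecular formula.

C8H7N3O5

Atom tally by fragment:
  pyridine ring core → C:5 H:5 N:1
  (− 4 ring H displaced by substituents)
  + CHO → C:1 H:1 O:1
  + NO2 → N:1 O:2
  + NH2 → N:1 H:2
  + COOCH3 → C:2 H:3 O:2
Element totals:
  C: 8
  H: 7
  N: 3
  O: 5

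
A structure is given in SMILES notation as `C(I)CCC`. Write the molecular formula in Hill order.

Atom tally by fragment:
  ICH2 → C:1 H:2 I:1
  CH2 → C:1 H:2
  CH2 → C:1 H:2
  CH3 → C:1 H:3
Element totals:
  C: 4
  H: 9
  I: 1

C4H9I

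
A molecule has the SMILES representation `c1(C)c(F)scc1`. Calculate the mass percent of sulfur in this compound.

Atom tally by fragment:
  thiophene ring core → C:4 H:4 S:1
  (− 2 ring H displaced by substituents)
  + CH3 → C:1 H:3
  + F → F:1
Element totals:
  C: 5
  H: 5
  F: 1
  S: 1
Molecular formula: C5H5FS.
Molar mass = 116.153 g/mol.
Mass from S: 1 × 32.06 = 32.060 g/mol.
%S = 32.060 / 116.153 × 100 = 27.60%.

27.60%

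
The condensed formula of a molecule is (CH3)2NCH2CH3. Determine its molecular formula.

Atom tally by fragment:
  (CH3)2NCH2 → C:3 H:8 N:1
  CH3 → C:1 H:3
Element totals:
  C: 4
  H: 11
  N: 1

C4H11N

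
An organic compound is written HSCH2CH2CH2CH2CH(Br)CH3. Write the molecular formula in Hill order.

C6H13BrS

Element totals:
  C: 6
  H: 13
  Br: 1
  S: 1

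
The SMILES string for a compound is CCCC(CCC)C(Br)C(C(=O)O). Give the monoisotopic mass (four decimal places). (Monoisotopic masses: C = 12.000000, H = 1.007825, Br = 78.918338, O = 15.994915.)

Atom tally by fragment:
  CH3 → C:1 H:3
  CH2 → C:1 H:2
  CH2 → C:1 H:2
  CH(CH2CH2CH3) → C:4 H:8
  CH(Br) → C:1 H:1 Br:1
  CH2COOH → C:2 H:3 O:2
Element totals:
  C: 10
  H: 19
  Br: 1
  O: 2
Molecular formula: C10H19BrO2.
  M = 10(12.0) + 19(1.007825) + 78.918338 + 2(15.994915)
    = 120.000000 + 19.148675 + 78.918338 + 31.989830 = 250.056843

250.0568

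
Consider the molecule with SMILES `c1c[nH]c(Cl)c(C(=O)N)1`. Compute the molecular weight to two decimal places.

144.56 g/mol

Atom tally by fragment:
  pyrrole ring core → C:4 H:5 N:1
  (− 2 ring H displaced by substituents)
  + Cl → Cl:1
  + CONH2 → C:1 H:2 O:1 N:1
Element totals:
  C: 5
  H: 5
  Cl: 1
  N: 2
  O: 1
Molecular formula: C5H5ClN2O.
  M = 5(12.011) + 5(1.008) + 35.45 + 2(14.007) + 15.999
    = 60.055 + 5.040 + 35.450 + 28.014 + 15.999 = 144.558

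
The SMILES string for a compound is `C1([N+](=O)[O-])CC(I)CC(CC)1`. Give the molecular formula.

Atom tally by fragment:
  cyclopentane ring core → C:5 H:10
  (− 3 ring H displaced by substituents)
  + NO2 → N:1 O:2
  + I → I:1
  + C2H5 → C:2 H:5
Element totals:
  C: 7
  H: 12
  I: 1
  N: 1
  O: 2

C7H12INO2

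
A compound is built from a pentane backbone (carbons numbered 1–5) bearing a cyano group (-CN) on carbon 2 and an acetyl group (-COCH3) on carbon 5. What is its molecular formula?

C8H13NO

Atom tally by fragment:
  CH3 → C:1 H:3
  CH(CN) → C:2 H:1 N:1
  CH2 → C:1 H:2
  CH2 → C:1 H:2
  CH2COCH3 → C:3 H:5 O:1
Element totals:
  C: 8
  H: 13
  N: 1
  O: 1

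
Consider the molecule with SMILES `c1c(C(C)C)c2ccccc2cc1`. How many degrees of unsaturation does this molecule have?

Atom tally by fragment:
  naphthalene ring system core → C:10 H:8
  (− 1 ring H displaced by substituents)
  + CH(CH3)2 → C:3 H:7
Element totals:
  C: 13
  H: 14
Molecular formula: C13H14.
DoU = (2C + 2 + N − H − X) / 2 = (2·13 + 2 + 0 − 14 − 0) / 2 = 7.

7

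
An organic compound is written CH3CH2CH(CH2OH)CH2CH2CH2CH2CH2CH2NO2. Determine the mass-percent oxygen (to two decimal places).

Atom tally by fragment:
  CH3 → C:1 H:3
  CH2 → C:1 H:2
  CH(CH2OH) → C:2 H:4 O:1
  CH2 → C:1 H:2
  CH2 → C:1 H:2
  CH2 → C:1 H:2
  CH2 → C:1 H:2
  CH2 → C:1 H:2
  CH2NO2 → C:1 H:2 N:1 O:2
Element totals:
  C: 10
  H: 21
  N: 1
  O: 3
Molecular formula: C10H21NO3.
Molar mass = 203.282 g/mol.
Mass from O: 3 × 15.999 = 47.997 g/mol.
%O = 47.997 / 203.282 × 100 = 23.61%.

23.61%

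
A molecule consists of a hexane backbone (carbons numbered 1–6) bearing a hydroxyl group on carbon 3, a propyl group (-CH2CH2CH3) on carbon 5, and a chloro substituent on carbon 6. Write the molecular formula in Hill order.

Atom tally by fragment:
  CH3 → C:1 H:3
  CH2 → C:1 H:2
  CH(OH) → C:1 H:2 O:1
  CH2 → C:1 H:2
  CH(CH2CH2CH3) → C:4 H:8
  CH2Cl → C:1 H:2 Cl:1
Element totals:
  C: 9
  H: 19
  Cl: 1
  O: 1

C9H19ClO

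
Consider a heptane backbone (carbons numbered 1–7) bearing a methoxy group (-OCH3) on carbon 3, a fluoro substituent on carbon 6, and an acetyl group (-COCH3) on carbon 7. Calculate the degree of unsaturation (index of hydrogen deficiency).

Atom tally by fragment:
  CH3 → C:1 H:3
  CH2 → C:1 H:2
  CH(OCH3) → C:2 H:4 O:1
  CH2 → C:1 H:2
  CH2 → C:1 H:2
  CH(F) → C:1 H:1 F:1
  CH2COCH3 → C:3 H:5 O:1
Element totals:
  C: 10
  H: 19
  F: 1
  O: 2
Molecular formula: C10H19FO2.
DoU = (2C + 2 + N − H − X) / 2 = (2·10 + 2 + 0 − 19 − 1) / 2 = 1.

1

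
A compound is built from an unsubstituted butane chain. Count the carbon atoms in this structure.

4

Atom tally by fragment:
  CH3 → C:1 H:3
  CH2 → C:1 H:2
  CH2 → C:1 H:2
  CH3 → C:1 H:3
Element totals:
  C: 4
  H: 10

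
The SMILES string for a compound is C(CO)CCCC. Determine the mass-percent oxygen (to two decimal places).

Atom tally by fragment:
  HOCH2CH2 → C:2 H:5 O:1
  CH2 → C:1 H:2
  CH2 → C:1 H:2
  CH2 → C:1 H:2
  CH3 → C:1 H:3
Element totals:
  C: 6
  H: 14
  O: 1
Molecular formula: C6H14O.
Molar mass = 102.177 g/mol.
Mass from O: 1 × 15.999 = 15.999 g/mol.
%O = 15.999 / 102.177 × 100 = 15.66%.

15.66%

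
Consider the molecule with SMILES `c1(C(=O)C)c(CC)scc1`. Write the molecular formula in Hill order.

C8H10OS

Atom tally by fragment:
  thiophene ring core → C:4 H:4 S:1
  (− 2 ring H displaced by substituents)
  + COCH3 → C:2 H:3 O:1
  + C2H5 → C:2 H:5
Element totals:
  C: 8
  H: 10
  O: 1
  S: 1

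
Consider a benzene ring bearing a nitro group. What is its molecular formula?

C6H5NO2

Atom tally by fragment:
  benzene ring core → C:6 H:6
  (− 1 ring H displaced by substituents)
  + NO2 → N:1 O:2
Element totals:
  C: 6
  H: 5
  N: 1
  O: 2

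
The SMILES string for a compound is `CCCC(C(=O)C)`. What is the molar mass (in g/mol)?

Atom tally by fragment:
  CH3 → C:1 H:3
  CH2 → C:1 H:2
  CH2 → C:1 H:2
  CH2COCH3 → C:3 H:5 O:1
Element totals:
  C: 6
  H: 12
  O: 1
Molecular formula: C6H12O.
  M = 6(12.011) + 12(1.008) + 15.999
    = 72.066 + 12.096 + 15.999 = 100.161

100.16 g/mol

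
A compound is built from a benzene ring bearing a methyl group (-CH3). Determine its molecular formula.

Atom tally by fragment:
  benzene ring core → C:6 H:6
  (− 1 ring H displaced by substituents)
  + CH3 → C:1 H:3
Element totals:
  C: 7
  H: 8

C7H8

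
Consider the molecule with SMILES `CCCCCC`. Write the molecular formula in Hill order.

C6H14

Atom tally by fragment:
  CH3 → C:1 H:3
  CH2 → C:1 H:2
  CH2 → C:1 H:2
  CH2 → C:1 H:2
  CH2 → C:1 H:2
  CH3 → C:1 H:3
Element totals:
  C: 6
  H: 14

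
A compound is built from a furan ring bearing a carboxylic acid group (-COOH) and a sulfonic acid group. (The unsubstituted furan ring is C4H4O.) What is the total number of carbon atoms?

5

Atom tally by fragment:
  furan ring core → C:4 H:4 O:1
  (− 2 ring H displaced by substituents)
  + COOH → C:1 H:1 O:2
  + SO3H → S:1 O:3 H:1
Element totals:
  C: 5
  H: 4
  O: 6
  S: 1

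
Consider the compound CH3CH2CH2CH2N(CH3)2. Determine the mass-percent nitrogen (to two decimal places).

13.84%

Element totals:
  C: 6
  H: 15
  N: 1
Molecular formula: C6H15N.
Molar mass = 101.193 g/mol.
Mass from N: 1 × 14.007 = 14.007 g/mol.
%N = 14.007 / 101.193 × 100 = 13.84%.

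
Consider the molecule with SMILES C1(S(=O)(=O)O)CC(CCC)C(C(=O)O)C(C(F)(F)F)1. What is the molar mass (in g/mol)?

304.28 g/mol

Atom tally by fragment:
  cyclopentane ring core → C:5 H:10
  (− 4 ring H displaced by substituents)
  + SO3H → S:1 O:3 H:1
  + CH2CH2CH3 → C:3 H:7
  + COOH → C:1 H:1 O:2
  + CF3 → C:1 F:3
Element totals:
  C: 10
  H: 15
  F: 3
  O: 5
  S: 1
Molecular formula: C10H15F3O5S.
  M = 10(12.011) + 15(1.008) + 3(18.998) + 5(15.999) + 32.06
    = 120.110 + 15.120 + 56.994 + 79.995 + 32.060 = 304.279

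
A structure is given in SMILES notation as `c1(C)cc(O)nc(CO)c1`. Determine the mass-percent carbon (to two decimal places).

Atom tally by fragment:
  pyridine ring core → C:5 H:5 N:1
  (− 3 ring H displaced by substituents)
  + CH3 → C:1 H:3
  + OH → O:1 H:1
  + CH2OH → C:1 H:3 O:1
Element totals:
  C: 7
  H: 9
  N: 1
  O: 2
Molecular formula: C7H9NO2.
Molar mass = 139.154 g/mol.
Mass from C: 7 × 12.011 = 84.077 g/mol.
%C = 84.077 / 139.154 × 100 = 60.42%.

60.42%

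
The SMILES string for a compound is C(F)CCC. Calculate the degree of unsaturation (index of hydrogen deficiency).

0

Atom tally by fragment:
  FCH2 → C:1 H:2 F:1
  CH2 → C:1 H:2
  CH2 → C:1 H:2
  CH3 → C:1 H:3
Element totals:
  C: 4
  H: 9
  F: 1
Molecular formula: C4H9F.
DoU = (2C + 2 + N − H − X) / 2 = (2·4 + 2 + 0 − 9 − 1) / 2 = 0.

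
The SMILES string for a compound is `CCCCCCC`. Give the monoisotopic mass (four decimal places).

Atom tally by fragment:
  CH3 → C:1 H:3
  CH2 → C:1 H:2
  CH2 → C:1 H:2
  CH2 → C:1 H:2
  CH2 → C:1 H:2
  CH2 → C:1 H:2
  CH3 → C:1 H:3
Element totals:
  C: 7
  H: 16
Molecular formula: C7H16.
  M = 7(12.0) + 16(1.007825)
    = 84.000000 + 16.125200 = 100.125200

100.1252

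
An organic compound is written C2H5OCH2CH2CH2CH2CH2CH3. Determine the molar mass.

130.23 g/mol

Element totals:
  C: 8
  H: 18
  O: 1
Molecular formula: C8H18O.
  M = 8(12.011) + 18(1.008) + 15.999
    = 96.088 + 18.144 + 15.999 = 130.231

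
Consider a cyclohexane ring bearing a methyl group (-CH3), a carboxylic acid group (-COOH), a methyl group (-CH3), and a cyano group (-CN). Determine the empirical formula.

C10H15NO2

Atom tally by fragment:
  cyclohexane ring core → C:6 H:12
  (− 4 ring H displaced by substituents)
  + CH3 → C:1 H:3
  + COOH → C:1 H:1 O:2
  + CH3 → C:1 H:3
  + CN → C:1 N:1
Element totals:
  C: 10
  H: 15
  N: 1
  O: 2
Molecular formula: C10H15NO2.
gcd of subscripts (10, 15, 1, 2) = 1, so the empirical formula equals the molecular formula.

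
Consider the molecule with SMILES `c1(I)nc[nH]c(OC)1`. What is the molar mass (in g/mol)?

Atom tally by fragment:
  imidazole ring core → C:3 H:4 N:2
  (− 2 ring H displaced by substituents)
  + I → I:1
  + OCH3 → C:1 H:3 O:1
Element totals:
  C: 4
  H: 5
  I: 1
  N: 2
  O: 1
Molecular formula: C4H5IN2O.
  M = 4(12.011) + 5(1.008) + 126.904 + 2(14.007) + 15.999
    = 48.044 + 5.040 + 126.904 + 28.014 + 15.999 = 224.001

224.00 g/mol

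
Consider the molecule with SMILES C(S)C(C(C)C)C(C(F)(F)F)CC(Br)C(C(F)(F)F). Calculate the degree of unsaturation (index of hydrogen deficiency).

0

Atom tally by fragment:
  HSCH2 → C:1 H:3 S:1
  CH(CH(CH3)2) → C:4 H:8
  CH(CF3) → C:2 H:1 F:3
  CH2 → C:1 H:2
  CH(Br) → C:1 H:1 Br:1
  CH2CF3 → C:2 H:2 F:3
Element totals:
  C: 11
  H: 17
  Br: 1
  F: 6
  S: 1
Molecular formula: C11H17BrF6S.
DoU = (2C + 2 + N − H − X) / 2 = (2·11 + 2 + 0 − 17 − 7) / 2 = 0.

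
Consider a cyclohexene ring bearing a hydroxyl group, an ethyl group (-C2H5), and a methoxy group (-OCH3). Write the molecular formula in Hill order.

C9H16O2

Atom tally by fragment:
  cyclohexene ring core → C:6 H:10
  (− 3 ring H displaced by substituents)
  + OH → O:1 H:1
  + C2H5 → C:2 H:5
  + OCH3 → C:1 H:3 O:1
Element totals:
  C: 9
  H: 16
  O: 2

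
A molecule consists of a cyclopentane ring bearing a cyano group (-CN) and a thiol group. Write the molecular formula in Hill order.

C6H9NS

Atom tally by fragment:
  cyclopentane ring core → C:5 H:10
  (− 2 ring H displaced by substituents)
  + CN → C:1 N:1
  + SH → S:1 H:1
Element totals:
  C: 6
  H: 9
  N: 1
  S: 1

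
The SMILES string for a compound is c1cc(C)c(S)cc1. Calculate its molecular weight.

124.20 g/mol

Atom tally by fragment:
  benzene ring core → C:6 H:6
  (− 2 ring H displaced by substituents)
  + CH3 → C:1 H:3
  + SH → S:1 H:1
Element totals:
  C: 7
  H: 8
  S: 1
Molecular formula: C7H8S.
  M = 7(12.011) + 8(1.008) + 32.06
    = 84.077 + 8.064 + 32.060 = 124.201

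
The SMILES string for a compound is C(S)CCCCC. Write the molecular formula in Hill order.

C6H14S

Atom tally by fragment:
  HSCH2 → C:1 H:3 S:1
  CH2 → C:1 H:2
  CH2 → C:1 H:2
  CH2 → C:1 H:2
  CH2 → C:1 H:2
  CH3 → C:1 H:3
Element totals:
  C: 6
  H: 14
  S: 1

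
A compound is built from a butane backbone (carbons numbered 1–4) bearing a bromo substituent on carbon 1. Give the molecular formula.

C4H9Br

Atom tally by fragment:
  BrCH2 → C:1 H:2 Br:1
  CH2 → C:1 H:2
  CH2 → C:1 H:2
  CH3 → C:1 H:3
Element totals:
  C: 4
  H: 9
  Br: 1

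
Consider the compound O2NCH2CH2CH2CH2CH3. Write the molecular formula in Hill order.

Atom tally by fragment:
  O2NCH2 → C:1 H:2 N:1 O:2
  CH2 → C:1 H:2
  CH2 → C:1 H:2
  CH2 → C:1 H:2
  CH3 → C:1 H:3
Element totals:
  C: 5
  H: 11
  N: 1
  O: 2

C5H11NO2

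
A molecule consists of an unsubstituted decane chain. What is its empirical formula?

C5H11

Atom tally by fragment:
  CH3 → C:1 H:3
  CH2 → C:1 H:2
  CH2 → C:1 H:2
  CH2 → C:1 H:2
  CH2 → C:1 H:2
  CH2 → C:1 H:2
  CH2 → C:1 H:2
  CH2 → C:1 H:2
  CH2 → C:1 H:2
  CH3 → C:1 H:3
Element totals:
  C: 10
  H: 22
Molecular formula: C10H22.
gcd of subscripts = 2; dividing each by 2:
  C: 10/2 = 5
  H: 22/2 = 11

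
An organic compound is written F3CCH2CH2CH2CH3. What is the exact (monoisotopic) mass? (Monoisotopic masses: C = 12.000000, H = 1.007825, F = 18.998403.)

Element totals:
  C: 5
  H: 9
  F: 3
Molecular formula: C5H9F3.
  M = 5(12.0) + 9(1.007825) + 3(18.998403)
    = 60.000000 + 9.070425 + 56.995209 = 126.065634

126.0656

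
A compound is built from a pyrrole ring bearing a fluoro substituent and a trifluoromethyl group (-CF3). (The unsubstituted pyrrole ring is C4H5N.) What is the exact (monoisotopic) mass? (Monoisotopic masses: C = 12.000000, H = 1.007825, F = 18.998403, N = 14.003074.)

153.0202

Atom tally by fragment:
  pyrrole ring core → C:4 H:5 N:1
  (− 2 ring H displaced by substituents)
  + F → F:1
  + CF3 → C:1 F:3
Element totals:
  C: 5
  H: 3
  F: 4
  N: 1
Molecular formula: C5H3F4N.
  M = 5(12.0) + 3(1.007825) + 4(18.998403) + 14.003074
    = 60.000000 + 3.023475 + 75.993612 + 14.003074 = 153.020161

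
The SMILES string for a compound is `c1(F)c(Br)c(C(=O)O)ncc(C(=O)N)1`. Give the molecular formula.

C7H4BrFN2O3

Atom tally by fragment:
  pyridine ring core → C:5 H:5 N:1
  (− 4 ring H displaced by substituents)
  + F → F:1
  + Br → Br:1
  + COOH → C:1 H:1 O:2
  + CONH2 → C:1 H:2 O:1 N:1
Element totals:
  C: 7
  H: 4
  Br: 1
  F: 1
  N: 2
  O: 3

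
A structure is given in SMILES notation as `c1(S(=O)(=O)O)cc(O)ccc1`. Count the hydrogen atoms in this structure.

Atom tally by fragment:
  benzene ring core → C:6 H:6
  (− 2 ring H displaced by substituents)
  + SO3H → S:1 O:3 H:1
  + OH → O:1 H:1
Element totals:
  C: 6
  H: 6
  O: 4
  S: 1

6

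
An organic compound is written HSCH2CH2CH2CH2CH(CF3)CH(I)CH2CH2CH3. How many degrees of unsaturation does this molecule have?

0

Element totals:
  C: 10
  H: 18
  F: 3
  I: 1
  S: 1
Molecular formula: C10H18F3IS.
DoU = (2C + 2 + N − H − X) / 2 = (2·10 + 2 + 0 − 18 − 4) / 2 = 0.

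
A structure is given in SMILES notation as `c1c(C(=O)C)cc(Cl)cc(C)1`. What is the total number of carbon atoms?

Atom tally by fragment:
  benzene ring core → C:6 H:6
  (− 3 ring H displaced by substituents)
  + COCH3 → C:2 H:3 O:1
  + Cl → Cl:1
  + CH3 → C:1 H:3
Element totals:
  C: 9
  H: 9
  Cl: 1
  O: 1

9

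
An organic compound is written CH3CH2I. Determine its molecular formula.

C2H5I

Atom tally by fragment:
  CH3 → C:1 H:3
  CH2I → C:1 H:2 I:1
Element totals:
  C: 2
  H: 5
  I: 1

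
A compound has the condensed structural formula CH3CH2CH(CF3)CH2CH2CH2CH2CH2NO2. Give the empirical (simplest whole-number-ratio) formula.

C9H16F3NO2

Atom tally by fragment:
  CH3 → C:1 H:3
  CH2 → C:1 H:2
  CH(CF3) → C:2 H:1 F:3
  CH2 → C:1 H:2
  CH2 → C:1 H:2
  CH2 → C:1 H:2
  CH2 → C:1 H:2
  CH2NO2 → C:1 H:2 N:1 O:2
Element totals:
  C: 9
  H: 16
  F: 3
  N: 1
  O: 2
Molecular formula: C9H16F3NO2.
gcd of subscripts (9, 3, 16, 1, 2) = 1, so the empirical formula equals the molecular formula.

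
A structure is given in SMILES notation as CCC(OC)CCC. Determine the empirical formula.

C7H16O

Atom tally by fragment:
  CH3 → C:1 H:3
  CH2 → C:1 H:2
  CH(OCH3) → C:2 H:4 O:1
  CH2 → C:1 H:2
  CH2 → C:1 H:2
  CH3 → C:1 H:3
Element totals:
  C: 7
  H: 16
  O: 1
Molecular formula: C7H16O.
gcd of subscripts (7, 16, 1) = 1, so the empirical formula equals the molecular formula.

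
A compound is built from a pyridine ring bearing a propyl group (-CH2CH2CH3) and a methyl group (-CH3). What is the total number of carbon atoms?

Atom tally by fragment:
  pyridine ring core → C:5 H:5 N:1
  (− 2 ring H displaced by substituents)
  + CH2CH2CH3 → C:3 H:7
  + CH3 → C:1 H:3
Element totals:
  C: 9
  H: 13
  N: 1

9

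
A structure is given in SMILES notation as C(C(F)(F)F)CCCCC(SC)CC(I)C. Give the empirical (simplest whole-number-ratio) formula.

Atom tally by fragment:
  F3CCH2 → C:2 H:2 F:3
  CH2 → C:1 H:2
  CH2 → C:1 H:2
  CH2 → C:1 H:2
  CH2 → C:1 H:2
  CH(SCH3) → C:2 H:4 S:1
  CH2 → C:1 H:2
  CH(I) → C:1 H:1 I:1
  CH3 → C:1 H:3
Element totals:
  C: 11
  H: 20
  F: 3
  I: 1
  S: 1
Molecular formula: C11H20F3IS.
gcd of subscripts (11, 3, 20, 1, 1) = 1, so the empirical formula equals the molecular formula.

C11H20F3IS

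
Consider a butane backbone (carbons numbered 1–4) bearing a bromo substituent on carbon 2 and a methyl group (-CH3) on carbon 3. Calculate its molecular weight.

Atom tally by fragment:
  CH3 → C:1 H:3
  CH(Br) → C:1 H:1 Br:1
  CH(CH3) → C:2 H:4
  CH3 → C:1 H:3
Element totals:
  C: 5
  H: 11
  Br: 1
Molecular formula: C5H11Br.
  M = 5(12.011) + 11(1.008) + 79.904
    = 60.055 + 11.088 + 79.904 = 151.047

151.05 g/mol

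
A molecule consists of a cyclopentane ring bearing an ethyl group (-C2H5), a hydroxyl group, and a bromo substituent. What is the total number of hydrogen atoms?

Atom tally by fragment:
  cyclopentane ring core → C:5 H:10
  (− 3 ring H displaced by substituents)
  + C2H5 → C:2 H:5
  + OH → O:1 H:1
  + Br → Br:1
Element totals:
  C: 7
  H: 13
  Br: 1
  O: 1

13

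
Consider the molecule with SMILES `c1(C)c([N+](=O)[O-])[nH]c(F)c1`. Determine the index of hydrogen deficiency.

Atom tally by fragment:
  pyrrole ring core → C:4 H:5 N:1
  (− 3 ring H displaced by substituents)
  + CH3 → C:1 H:3
  + NO2 → N:1 O:2
  + F → F:1
Element totals:
  C: 5
  H: 5
  F: 1
  N: 2
  O: 2
Molecular formula: C5H5FN2O2.
DoU = (2C + 2 + N − H − X) / 2 = (2·5 + 2 + 2 − 5 − 1) / 2 = 4.

4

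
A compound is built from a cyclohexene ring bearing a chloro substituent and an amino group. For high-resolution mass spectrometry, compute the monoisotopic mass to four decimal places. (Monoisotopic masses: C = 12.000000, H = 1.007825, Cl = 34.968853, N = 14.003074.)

Atom tally by fragment:
  cyclohexene ring core → C:6 H:10
  (− 2 ring H displaced by substituents)
  + Cl → Cl:1
  + NH2 → N:1 H:2
Element totals:
  C: 6
  H: 10
  Cl: 1
  N: 1
Molecular formula: C6H10ClN.
  M = 6(12.0) + 10(1.007825) + 34.968853 + 14.003074
    = 72.000000 + 10.078250 + 34.968853 + 14.003074 = 131.050177

131.0502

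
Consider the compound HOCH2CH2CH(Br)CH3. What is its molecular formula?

Atom tally by fragment:
  HOCH2CH2 → C:2 H:5 O:1
  CH(Br) → C:1 H:1 Br:1
  CH3 → C:1 H:3
Element totals:
  C: 4
  H: 9
  Br: 1
  O: 1

C4H9BrO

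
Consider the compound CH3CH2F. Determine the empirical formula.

Atom tally by fragment:
  CH3 → C:1 H:3
  CH2F → C:1 H:2 F:1
Element totals:
  C: 2
  H: 5
  F: 1
Molecular formula: C2H5F.
gcd of subscripts (2, 1, 5) = 1, so the empirical formula equals the molecular formula.

C2H5F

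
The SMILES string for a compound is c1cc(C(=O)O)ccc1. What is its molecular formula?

C7H6O2

Atom tally by fragment:
  benzene ring core → C:6 H:6
  (− 1 ring H displaced by substituents)
  + COOH → C:1 H:1 O:2
Element totals:
  C: 7
  H: 6
  O: 2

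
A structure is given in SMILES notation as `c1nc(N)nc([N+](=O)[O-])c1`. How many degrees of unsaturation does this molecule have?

Atom tally by fragment:
  pyrimidine ring core → C:4 H:4 N:2
  (− 2 ring H displaced by substituents)
  + NH2 → N:1 H:2
  + NO2 → N:1 O:2
Element totals:
  C: 4
  H: 4
  N: 4
  O: 2
Molecular formula: C4H4N4O2.
DoU = (2C + 2 + N − H − X) / 2 = (2·4 + 2 + 4 − 4 − 0) / 2 = 5.

5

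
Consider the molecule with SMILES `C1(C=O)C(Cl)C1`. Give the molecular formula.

C4H5ClO

Atom tally by fragment:
  cyclopropane ring core → C:3 H:6
  (− 2 ring H displaced by substituents)
  + CHO → C:1 H:1 O:1
  + Cl → Cl:1
Element totals:
  C: 4
  H: 5
  Cl: 1
  O: 1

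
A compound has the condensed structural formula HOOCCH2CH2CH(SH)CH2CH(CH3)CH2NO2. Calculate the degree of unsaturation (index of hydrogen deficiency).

2

Atom tally by fragment:
  HOOCCH2 → C:2 H:3 O:2
  CH2 → C:1 H:2
  CH(SH) → C:1 H:2 S:1
  CH2 → C:1 H:2
  CH(CH3) → C:2 H:4
  CH2NO2 → C:1 H:2 N:1 O:2
Element totals:
  C: 8
  H: 15
  N: 1
  O: 4
  S: 1
Molecular formula: C8H15NO4S.
DoU = (2C + 2 + N − H − X) / 2 = (2·8 + 2 + 1 − 15 − 0) / 2 = 2.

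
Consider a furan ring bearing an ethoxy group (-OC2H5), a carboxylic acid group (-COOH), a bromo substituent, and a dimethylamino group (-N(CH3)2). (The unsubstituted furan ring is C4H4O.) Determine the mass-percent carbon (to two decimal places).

Atom tally by fragment:
  furan ring core → C:4 H:4 O:1
  (− 4 ring H displaced by substituents)
  + OC2H5 → C:2 H:5 O:1
  + COOH → C:1 H:1 O:2
  + Br → Br:1
  + N(CH3)2 → N:1 C:2 H:6
Element totals:
  C: 9
  H: 12
  Br: 1
  N: 1
  O: 4
Molecular formula: C9H12BrNO4.
Molar mass = 278.102 g/mol.
Mass from C: 9 × 12.011 = 108.099 g/mol.
%C = 108.099 / 278.102 × 100 = 38.87%.

38.87%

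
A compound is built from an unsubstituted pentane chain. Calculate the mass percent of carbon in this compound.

83.24%

Atom tally by fragment:
  CH3 → C:1 H:3
  CH2 → C:1 H:2
  CH2 → C:1 H:2
  CH2 → C:1 H:2
  CH3 → C:1 H:3
Element totals:
  C: 5
  H: 12
Molecular formula: C5H12.
Molar mass = 72.151 g/mol.
Mass from C: 5 × 12.011 = 60.055 g/mol.
%C = 60.055 / 72.151 × 100 = 83.24%.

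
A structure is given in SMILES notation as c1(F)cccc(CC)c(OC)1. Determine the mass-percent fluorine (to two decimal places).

12.32%

Atom tally by fragment:
  benzene ring core → C:6 H:6
  (− 3 ring H displaced by substituents)
  + F → F:1
  + C2H5 → C:2 H:5
  + OCH3 → C:1 H:3 O:1
Element totals:
  C: 9
  H: 11
  F: 1
  O: 1
Molecular formula: C9H11FO.
Molar mass = 154.184 g/mol.
Mass from F: 1 × 18.998 = 18.998 g/mol.
%F = 18.998 / 154.184 × 100 = 12.32%.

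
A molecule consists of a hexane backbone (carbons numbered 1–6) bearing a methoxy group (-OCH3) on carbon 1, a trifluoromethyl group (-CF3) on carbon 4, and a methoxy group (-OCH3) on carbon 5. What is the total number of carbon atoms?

Atom tally by fragment:
  CH3OCH2 → C:2 H:5 O:1
  CH2 → C:1 H:2
  CH2 → C:1 H:2
  CH(CF3) → C:2 H:1 F:3
  CH(OCH3) → C:2 H:4 O:1
  CH3 → C:1 H:3
Element totals:
  C: 9
  H: 17
  F: 3
  O: 2

9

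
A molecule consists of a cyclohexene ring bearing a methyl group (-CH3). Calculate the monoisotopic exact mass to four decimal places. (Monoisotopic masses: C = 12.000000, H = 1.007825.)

96.0939

Atom tally by fragment:
  cyclohexene ring core → C:6 H:10
  (− 1 ring H displaced by substituents)
  + CH3 → C:1 H:3
Element totals:
  C: 7
  H: 12
Molecular formula: C7H12.
  M = 7(12.0) + 12(1.007825)
    = 84.000000 + 12.093900 = 96.093900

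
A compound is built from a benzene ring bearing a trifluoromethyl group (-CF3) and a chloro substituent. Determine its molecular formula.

Atom tally by fragment:
  benzene ring core → C:6 H:6
  (− 2 ring H displaced by substituents)
  + CF3 → C:1 F:3
  + Cl → Cl:1
Element totals:
  C: 7
  H: 4
  Cl: 1
  F: 3

C7H4ClF3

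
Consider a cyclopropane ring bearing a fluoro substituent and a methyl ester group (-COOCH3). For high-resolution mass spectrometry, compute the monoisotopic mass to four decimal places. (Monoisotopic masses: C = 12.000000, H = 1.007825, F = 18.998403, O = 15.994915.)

Atom tally by fragment:
  cyclopropane ring core → C:3 H:6
  (− 2 ring H displaced by substituents)
  + F → F:1
  + COOCH3 → C:2 H:3 O:2
Element totals:
  C: 5
  H: 7
  F: 1
  O: 2
Molecular formula: C5H7FO2.
  M = 5(12.0) + 7(1.007825) + 18.998403 + 2(15.994915)
    = 60.000000 + 7.054775 + 18.998403 + 31.989830 = 118.043008

118.0430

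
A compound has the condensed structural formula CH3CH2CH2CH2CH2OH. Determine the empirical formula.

C5H12O

Atom tally by fragment:
  CH3 → C:1 H:3
  CH2 → C:1 H:2
  CH2 → C:1 H:2
  CH2CH2OH → C:2 H:5 O:1
Element totals:
  C: 5
  H: 12
  O: 1
Molecular formula: C5H12O.
gcd of subscripts (5, 12, 1) = 1, so the empirical formula equals the molecular formula.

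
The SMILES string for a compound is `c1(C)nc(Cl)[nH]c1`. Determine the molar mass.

Atom tally by fragment:
  imidazole ring core → C:3 H:4 N:2
  (− 2 ring H displaced by substituents)
  + CH3 → C:1 H:3
  + Cl → Cl:1
Element totals:
  C: 4
  H: 5
  Cl: 1
  N: 2
Molecular formula: C4H5ClN2.
  M = 4(12.011) + 5(1.008) + 35.45 + 2(14.007)
    = 48.044 + 5.040 + 35.450 + 28.014 = 116.548

116.55 g/mol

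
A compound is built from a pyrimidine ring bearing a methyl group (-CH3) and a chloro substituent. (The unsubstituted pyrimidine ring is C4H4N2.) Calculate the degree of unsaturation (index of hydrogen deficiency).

4

Atom tally by fragment:
  pyrimidine ring core → C:4 H:4 N:2
  (− 2 ring H displaced by substituents)
  + CH3 → C:1 H:3
  + Cl → Cl:1
Element totals:
  C: 5
  H: 5
  Cl: 1
  N: 2
Molecular formula: C5H5ClN2.
DoU = (2C + 2 + N − H − X) / 2 = (2·5 + 2 + 2 − 5 − 1) / 2 = 4.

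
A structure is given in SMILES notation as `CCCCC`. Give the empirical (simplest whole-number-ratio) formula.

Atom tally by fragment:
  CH3 → C:1 H:3
  CH2 → C:1 H:2
  CH2 → C:1 H:2
  CH2 → C:1 H:2
  CH3 → C:1 H:3
Element totals:
  C: 5
  H: 12
Molecular formula: C5H12.
gcd of subscripts (5, 12) = 1, so the empirical formula equals the molecular formula.

C5H12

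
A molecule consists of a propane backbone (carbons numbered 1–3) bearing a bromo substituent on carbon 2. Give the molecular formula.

Atom tally by fragment:
  CH3 → C:1 H:3
  CH(Br) → C:1 H:1 Br:1
  CH3 → C:1 H:3
Element totals:
  C: 3
  H: 7
  Br: 1

C3H7Br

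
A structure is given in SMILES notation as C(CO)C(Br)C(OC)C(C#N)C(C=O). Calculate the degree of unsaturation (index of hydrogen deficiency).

3

Atom tally by fragment:
  HOCH2CH2 → C:2 H:5 O:1
  CH(Br) → C:1 H:1 Br:1
  CH(OCH3) → C:2 H:4 O:1
  CH(CN) → C:2 H:1 N:1
  CH2CHO → C:2 H:3 O:1
Element totals:
  C: 9
  H: 14
  Br: 1
  N: 1
  O: 3
Molecular formula: C9H14BrNO3.
DoU = (2C + 2 + N − H − X) / 2 = (2·9 + 2 + 1 − 14 − 1) / 2 = 3.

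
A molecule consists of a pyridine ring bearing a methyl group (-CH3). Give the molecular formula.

C6H7N

Atom tally by fragment:
  pyridine ring core → C:5 H:5 N:1
  (− 1 ring H displaced by substituents)
  + CH3 → C:1 H:3
Element totals:
  C: 6
  H: 7
  N: 1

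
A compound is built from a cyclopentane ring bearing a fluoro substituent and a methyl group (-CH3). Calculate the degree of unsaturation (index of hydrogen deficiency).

Atom tally by fragment:
  cyclopentane ring core → C:5 H:10
  (− 2 ring H displaced by substituents)
  + F → F:1
  + CH3 → C:1 H:3
Element totals:
  C: 6
  H: 11
  F: 1
Molecular formula: C6H11F.
DoU = (2C + 2 + N − H − X) / 2 = (2·6 + 2 + 0 − 11 − 1) / 2 = 1.

1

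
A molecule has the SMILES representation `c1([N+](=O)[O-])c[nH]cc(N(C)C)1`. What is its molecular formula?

Atom tally by fragment:
  pyrrole ring core → C:4 H:5 N:1
  (− 2 ring H displaced by substituents)
  + NO2 → N:1 O:2
  + N(CH3)2 → N:1 C:2 H:6
Element totals:
  C: 6
  H: 9
  N: 3
  O: 2

C6H9N3O2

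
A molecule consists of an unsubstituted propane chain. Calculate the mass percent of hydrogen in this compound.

18.29%

Atom tally by fragment:
  CH3 → C:1 H:3
  CH2 → C:1 H:2
  CH3 → C:1 H:3
Element totals:
  C: 3
  H: 8
Molecular formula: C3H8.
Molar mass = 44.097 g/mol.
Mass from H: 8 × 1.008 = 8.064 g/mol.
%H = 8.064 / 44.097 × 100 = 18.29%.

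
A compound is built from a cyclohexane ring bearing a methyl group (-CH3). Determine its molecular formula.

Atom tally by fragment:
  cyclohexane ring core → C:6 H:12
  (− 1 ring H displaced by substituents)
  + CH3 → C:1 H:3
Element totals:
  C: 7
  H: 14

C7H14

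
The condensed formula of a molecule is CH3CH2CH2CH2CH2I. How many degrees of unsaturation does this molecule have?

0

Element totals:
  C: 5
  H: 11
  I: 1
Molecular formula: C5H11I.
DoU = (2C + 2 + N − H − X) / 2 = (2·5 + 2 + 0 − 11 − 1) / 2 = 0.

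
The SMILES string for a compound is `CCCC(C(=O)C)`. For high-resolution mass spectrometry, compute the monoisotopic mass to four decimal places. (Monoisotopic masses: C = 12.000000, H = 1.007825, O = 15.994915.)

100.0888

Atom tally by fragment:
  CH3 → C:1 H:3
  CH2 → C:1 H:2
  CH2 → C:1 H:2
  CH2COCH3 → C:3 H:5 O:1
Element totals:
  C: 6
  H: 12
  O: 1
Molecular formula: C6H12O.
  M = 6(12.0) + 12(1.007825) + 15.994915
    = 72.000000 + 12.093900 + 15.994915 = 100.088815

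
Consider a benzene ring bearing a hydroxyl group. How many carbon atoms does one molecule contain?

6

Atom tally by fragment:
  benzene ring core → C:6 H:6
  (− 1 ring H displaced by substituents)
  + OH → O:1 H:1
Element totals:
  C: 6
  H: 6
  O: 1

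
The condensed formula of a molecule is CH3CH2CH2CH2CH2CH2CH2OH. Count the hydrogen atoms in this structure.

Atom tally by fragment:
  CH3 → C:1 H:3
  CH2 → C:1 H:2
  CH2 → C:1 H:2
  CH2 → C:1 H:2
  CH2 → C:1 H:2
  CH2 → C:1 H:2
  CH2OH → C:1 H:3 O:1
Element totals:
  C: 7
  H: 16
  O: 1

16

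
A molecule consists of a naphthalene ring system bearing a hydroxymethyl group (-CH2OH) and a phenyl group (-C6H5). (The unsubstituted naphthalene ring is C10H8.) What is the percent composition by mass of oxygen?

Atom tally by fragment:
  naphthalene ring system core → C:10 H:8
  (− 2 ring H displaced by substituents)
  + CH2OH → C:1 H:3 O:1
  + C6H5 → C:6 H:5
Element totals:
  C: 17
  H: 14
  O: 1
Molecular formula: C17H14O.
Molar mass = 234.298 g/mol.
Mass from O: 1 × 15.999 = 15.999 g/mol.
%O = 15.999 / 234.298 × 100 = 6.83%.

6.83%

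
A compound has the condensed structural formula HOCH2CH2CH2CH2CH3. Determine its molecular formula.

C5H12O

Element totals:
  C: 5
  H: 12
  O: 1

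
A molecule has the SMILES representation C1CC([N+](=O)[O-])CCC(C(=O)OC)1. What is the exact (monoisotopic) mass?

Atom tally by fragment:
  cyclohexane ring core → C:6 H:12
  (− 2 ring H displaced by substituents)
  + NO2 → N:1 O:2
  + COOCH3 → C:2 H:3 O:2
Element totals:
  C: 8
  H: 13
  N: 1
  O: 4
Molecular formula: C8H13NO4.
  M = 8(12.0) + 13(1.007825) + 14.003074 + 4(15.994915)
    = 96.000000 + 13.101725 + 14.003074 + 63.979660 = 187.084459

187.0845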